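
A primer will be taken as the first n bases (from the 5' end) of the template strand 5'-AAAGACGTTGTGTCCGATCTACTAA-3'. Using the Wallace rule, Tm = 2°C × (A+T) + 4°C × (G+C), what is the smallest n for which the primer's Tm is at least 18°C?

First 6 bases: AAAGAC → Tm = 16°C (< 18°C)
First 7 bases: AAAGACG → Tm = 20°C (≥ 18°C)
Each additional base adds 2°C (A/T) or 4°C (G/C), so Tm is non-decreasing in n; n = 7 is the first length to reach 18°C.

n = 7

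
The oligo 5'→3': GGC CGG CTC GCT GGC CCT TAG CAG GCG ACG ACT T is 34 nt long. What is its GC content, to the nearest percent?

Counting bases: T=6, C=12, G=12, A=4
G+C = 12 + 12 = 24 out of 34 bases
%GC = 24/34 × 100 = 70.59% ≈ 71%

71%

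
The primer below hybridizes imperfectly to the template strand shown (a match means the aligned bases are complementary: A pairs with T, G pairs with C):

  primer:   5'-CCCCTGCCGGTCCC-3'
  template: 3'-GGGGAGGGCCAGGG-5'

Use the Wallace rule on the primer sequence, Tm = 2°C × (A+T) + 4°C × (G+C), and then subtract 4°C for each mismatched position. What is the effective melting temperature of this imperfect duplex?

48°C

Primer base counts: A=0, T=2, G=3, C=9 → A+T=2, G+C=12
Perfect-match Tm = 2(2) + 4(12) = 4 + 48 = 52°C
Mismatches (positions where the bases are not complementary): 1 (at position 6)
Effective Tm = 52 − 1×4 = 52 − 4 = 48°C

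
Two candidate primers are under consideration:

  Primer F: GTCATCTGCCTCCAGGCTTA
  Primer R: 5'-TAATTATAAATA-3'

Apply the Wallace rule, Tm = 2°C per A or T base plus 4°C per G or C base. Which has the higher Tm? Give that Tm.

Primer F, 62°C

Primer F: A+T=9, G+C=11 → Tm = 2(9)+4(11) = 62°C
Primer R: A+T=12, G+C=0 → Tm = 2(12)+4(0) = 24°C
62°C vs 24°C → primer F is higher.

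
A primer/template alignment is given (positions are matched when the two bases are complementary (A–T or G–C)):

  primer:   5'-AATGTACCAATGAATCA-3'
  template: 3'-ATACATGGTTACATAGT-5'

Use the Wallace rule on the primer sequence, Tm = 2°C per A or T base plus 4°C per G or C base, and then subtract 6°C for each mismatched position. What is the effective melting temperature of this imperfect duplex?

Primer base counts: A=8, T=4, G=2, C=3 → A+T=12, G+C=5
Perfect-match Tm = 2(12) + 4(5) = 24 + 20 = 44°C
Mismatches (positions where the bases are not complementary): 2 (at positions 1, 13)
Effective Tm = 44 − 2×6 = 44 − 12 = 32°C

32°C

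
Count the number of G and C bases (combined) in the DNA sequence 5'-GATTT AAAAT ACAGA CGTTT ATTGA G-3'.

7

G=5, A=10, T=9, C=2
Total G or C: 5 + 2 = 7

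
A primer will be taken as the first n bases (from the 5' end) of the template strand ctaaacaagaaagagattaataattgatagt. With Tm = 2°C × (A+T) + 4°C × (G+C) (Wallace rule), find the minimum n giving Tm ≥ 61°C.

n = 26

First 25 bases: CTAAACAAGAAAGAGATTAATAATT → Tm = 60°C (< 61°C)
First 26 bases: CTAAACAAGAAAGAGATTAATAATTG → Tm = 64°C (≥ 61°C)
Since every base adds ≥2°C, Tm only increases with n, so the threshold is first crossed at n = 26.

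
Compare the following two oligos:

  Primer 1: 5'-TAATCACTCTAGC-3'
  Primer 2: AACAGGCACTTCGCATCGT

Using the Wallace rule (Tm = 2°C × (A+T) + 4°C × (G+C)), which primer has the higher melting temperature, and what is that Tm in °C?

Primer 1: A+T=8, G+C=5 → Tm = 2(8)+4(5) = 36°C
Primer 2: A+T=9, G+C=10 → Tm = 2(9)+4(10) = 58°C
36°C vs 58°C → primer 2 is higher.

Primer 2, 58°C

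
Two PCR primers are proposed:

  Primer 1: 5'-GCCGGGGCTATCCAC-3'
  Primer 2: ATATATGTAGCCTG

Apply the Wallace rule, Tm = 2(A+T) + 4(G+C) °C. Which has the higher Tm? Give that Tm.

Primer 1: A+T=4, G+C=11 → Tm = 2(4)+4(11) = 52°C
Primer 2: A+T=9, G+C=5 → Tm = 2(9)+4(5) = 38°C
52°C vs 38°C → primer 1 is higher.

Primer 1, 52°C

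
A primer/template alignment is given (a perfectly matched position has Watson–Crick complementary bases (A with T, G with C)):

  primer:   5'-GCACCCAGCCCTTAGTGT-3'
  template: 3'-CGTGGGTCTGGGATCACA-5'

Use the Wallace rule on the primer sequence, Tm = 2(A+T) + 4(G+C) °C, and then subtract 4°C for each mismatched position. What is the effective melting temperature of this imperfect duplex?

Primer base counts: A=3, T=4, G=4, C=7 → A+T=7, G+C=11
Perfect-match Tm = 2(7) + 4(11) = 14 + 44 = 58°C
Mismatches (positions where the bases are not complementary): 2 (at positions 9, 12)
Effective Tm = 58 − 2×4 = 58 − 8 = 50°C

50°C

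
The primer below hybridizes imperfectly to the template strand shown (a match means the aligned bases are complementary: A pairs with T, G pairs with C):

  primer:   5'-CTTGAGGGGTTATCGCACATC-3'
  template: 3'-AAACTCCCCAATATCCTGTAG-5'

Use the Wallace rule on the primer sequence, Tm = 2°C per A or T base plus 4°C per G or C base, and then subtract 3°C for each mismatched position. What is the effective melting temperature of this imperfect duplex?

Primer base counts: A=4, T=6, G=6, C=5 → A+T=10, G+C=11
Perfect-match Tm = 2(10) + 4(11) = 20 + 44 = 64°C
Mismatches (positions where the bases are not complementary): 3 (at positions 1, 14, 16)
Effective Tm = 64 − 3×3 = 64 − 9 = 55°C

55°C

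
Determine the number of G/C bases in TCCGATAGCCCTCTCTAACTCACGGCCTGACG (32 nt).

Counting bases: G=6, A=6, C=13, T=7
Total G or C: 6 + 13 = 19

19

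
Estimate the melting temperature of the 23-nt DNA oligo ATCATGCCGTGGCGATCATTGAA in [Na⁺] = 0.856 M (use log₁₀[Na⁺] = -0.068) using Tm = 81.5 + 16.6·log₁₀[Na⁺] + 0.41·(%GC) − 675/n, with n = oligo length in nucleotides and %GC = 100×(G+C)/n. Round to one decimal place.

70.6°C

Length n = 23. Counting bases: C=5, T=6, A=6, G=6
G+C = 11, so %GC = 11/23 × 100 = 47.826%
Salt term: 16.6 × (-0.068) = -1.129
GC term: 0.41 × 47.826 = 19.609; length term: −675/23 = −29.348
Tm = 81.5 + (-1.129) + 19.609 − 29.348 = 70.632 → 70.6°C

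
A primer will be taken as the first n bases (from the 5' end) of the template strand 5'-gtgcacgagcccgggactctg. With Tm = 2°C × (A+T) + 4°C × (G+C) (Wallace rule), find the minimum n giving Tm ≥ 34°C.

First 9 bases: GTGCACGAG → Tm = 30°C (< 34°C)
First 10 bases: GTGCACGAGC → Tm = 34°C (≥ 34°C)
Each additional base adds 2°C (A/T) or 4°C (G/C), so Tm is non-decreasing in n; n = 10 is the first length to reach 34°C.

n = 10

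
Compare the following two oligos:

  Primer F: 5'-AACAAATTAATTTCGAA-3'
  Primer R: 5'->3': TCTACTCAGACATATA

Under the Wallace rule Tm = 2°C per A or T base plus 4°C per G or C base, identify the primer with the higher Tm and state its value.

Primer R, 42°C

Primer F: A+T=14, G+C=3 → Tm = 2(14)+4(3) = 40°C
Primer R: A+T=11, G+C=5 → Tm = 2(11)+4(5) = 42°C
40°C vs 42°C → primer R is higher.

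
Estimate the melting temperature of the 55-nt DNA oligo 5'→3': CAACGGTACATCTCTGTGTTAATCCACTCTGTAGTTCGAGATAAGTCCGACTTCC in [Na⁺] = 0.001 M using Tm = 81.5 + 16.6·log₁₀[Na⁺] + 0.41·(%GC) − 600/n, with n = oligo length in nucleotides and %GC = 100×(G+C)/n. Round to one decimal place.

39.4°C

Length n = 55. T=17, C=15, A=13, G=10
G+C = 25, so %GC = 25/55 × 100 = 45.455%
Salt term: 16.6 × (-3) = -49.8
GC term: 0.41 × 45.455 = 18.637; length term: −600/55 = −10.909
Tm = 81.5 + (-49.8) + 18.637 − 10.909 = 39.428 → 39.4°C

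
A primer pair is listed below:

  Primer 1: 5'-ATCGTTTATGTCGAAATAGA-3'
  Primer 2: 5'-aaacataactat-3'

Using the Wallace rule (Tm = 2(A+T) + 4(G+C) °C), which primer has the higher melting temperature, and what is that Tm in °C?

Primer 1, 52°C

Primer 1: A+T=14, G+C=6 → Tm = 2(14)+4(6) = 52°C
Primer 2: A+T=10, G+C=2 → Tm = 2(10)+4(2) = 28°C
52°C vs 28°C → primer 1 is higher.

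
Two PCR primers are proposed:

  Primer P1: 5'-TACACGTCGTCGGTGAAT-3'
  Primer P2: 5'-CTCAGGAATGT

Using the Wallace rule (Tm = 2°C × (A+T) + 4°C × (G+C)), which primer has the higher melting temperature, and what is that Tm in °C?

Primer P1: A+T=9, G+C=9 → Tm = 2(9)+4(9) = 54°C
Primer P2: A+T=6, G+C=5 → Tm = 2(6)+4(5) = 32°C
54°C vs 32°C → primer P1 is higher.

Primer P1, 54°C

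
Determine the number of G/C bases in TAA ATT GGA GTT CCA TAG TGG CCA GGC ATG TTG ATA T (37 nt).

Counting bases: T=12, G=10, C=5, A=10
Total G or C: 10 + 5 = 15

15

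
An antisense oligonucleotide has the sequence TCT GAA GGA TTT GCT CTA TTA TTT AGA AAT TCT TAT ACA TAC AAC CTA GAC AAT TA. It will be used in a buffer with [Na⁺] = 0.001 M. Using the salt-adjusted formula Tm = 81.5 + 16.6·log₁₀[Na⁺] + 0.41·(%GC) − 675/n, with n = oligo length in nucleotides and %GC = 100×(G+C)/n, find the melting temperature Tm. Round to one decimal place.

30.6°C

Length n = 56. Base counts: C=9, T=21, A=20, G=6
G+C = 15, so %GC = 15/56 × 100 = 26.786%
Salt term: 16.6 × (-3) = -49.8
GC term: 0.41 × 26.786 = 10.982; length term: −675/56 = −12.054
Tm = 81.5 + (-49.8) + 10.982 − 12.054 = 30.628 → 30.6°C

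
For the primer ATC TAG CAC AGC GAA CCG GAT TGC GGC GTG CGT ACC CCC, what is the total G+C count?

Scanning the sequence gives A=8, G=11, C=14, T=6.
G+C = 11 + 14 = 25

25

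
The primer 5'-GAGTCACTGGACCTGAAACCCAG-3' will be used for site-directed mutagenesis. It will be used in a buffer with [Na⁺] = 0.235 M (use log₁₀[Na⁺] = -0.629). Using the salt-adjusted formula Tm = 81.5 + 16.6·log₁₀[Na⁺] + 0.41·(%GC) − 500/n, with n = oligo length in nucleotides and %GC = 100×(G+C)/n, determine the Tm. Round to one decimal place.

72.5°C

Length n = 23. Counting bases: G=6, T=3, C=7, A=7
G+C = 13, so %GC = 13/23 × 100 = 56.522%
Salt term: 16.6 × (-0.629) = -10.441
GC term: 0.41 × 56.522 = 23.174; length term: −500/23 = −21.739
Tm = 81.5 + (-10.441) + 23.174 − 21.739 = 72.494 → 72.5°C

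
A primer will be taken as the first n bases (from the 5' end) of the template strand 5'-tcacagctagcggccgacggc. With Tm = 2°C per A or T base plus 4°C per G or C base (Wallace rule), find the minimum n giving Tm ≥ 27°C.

First 9 bases: TCACAGCTA → Tm = 26°C (< 27°C)
First 10 bases: TCACAGCTAG → Tm = 30°C (≥ 27°C)
Since every base adds ≥2°C, Tm only increases with n, so the threshold is first crossed at n = 10.

n = 10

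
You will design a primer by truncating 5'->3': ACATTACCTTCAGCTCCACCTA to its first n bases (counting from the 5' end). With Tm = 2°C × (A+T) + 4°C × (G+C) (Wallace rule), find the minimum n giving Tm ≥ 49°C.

First 16 bases: ACATTACCTTCAGCTC → Tm = 46°C (< 49°C)
First 17 bases: ACATTACCTTCAGCTCC → Tm = 50°C (≥ 49°C)
Since every base adds ≥2°C, Tm only increases with n, so the threshold is first crossed at n = 17.

n = 17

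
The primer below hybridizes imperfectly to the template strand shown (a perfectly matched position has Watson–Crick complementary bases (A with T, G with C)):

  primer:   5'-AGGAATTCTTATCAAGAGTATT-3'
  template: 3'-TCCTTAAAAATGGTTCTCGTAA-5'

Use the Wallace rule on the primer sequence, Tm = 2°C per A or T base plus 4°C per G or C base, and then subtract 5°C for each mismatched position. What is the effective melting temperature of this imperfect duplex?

41°C

Primer base counts: A=8, T=8, G=4, C=2 → A+T=16, G+C=6
Perfect-match Tm = 2(16) + 4(6) = 32 + 24 = 56°C
Mismatches (positions where the bases are not complementary): 3 (at positions 8, 12, 19)
Effective Tm = 56 − 3×5 = 56 − 15 = 41°C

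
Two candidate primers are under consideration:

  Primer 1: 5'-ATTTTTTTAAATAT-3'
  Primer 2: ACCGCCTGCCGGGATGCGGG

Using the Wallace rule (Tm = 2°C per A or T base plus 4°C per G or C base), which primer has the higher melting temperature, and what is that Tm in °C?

Primer 1: A+T=14, G+C=0 → Tm = 2(14)+4(0) = 28°C
Primer 2: A+T=4, G+C=16 → Tm = 2(4)+4(16) = 72°C
28°C vs 72°C → primer 2 is higher.

Primer 2, 72°C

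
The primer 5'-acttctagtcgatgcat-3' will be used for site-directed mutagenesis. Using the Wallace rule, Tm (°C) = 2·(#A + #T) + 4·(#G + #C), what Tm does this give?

Base counts: T=6, C=4, A=4, G=3
A+T = 10, G+C = 7
Tm = 2×10 + 4×7 = 48°C

48°C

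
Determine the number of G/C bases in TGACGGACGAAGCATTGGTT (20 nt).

Base counts: T=5, A=5, C=3, G=7
G+C = 7 + 3 = 10

10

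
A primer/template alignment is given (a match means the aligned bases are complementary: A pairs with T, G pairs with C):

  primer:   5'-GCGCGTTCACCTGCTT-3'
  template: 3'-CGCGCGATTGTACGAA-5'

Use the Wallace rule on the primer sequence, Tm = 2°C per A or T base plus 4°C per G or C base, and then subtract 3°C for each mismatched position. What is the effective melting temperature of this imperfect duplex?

43°C

Primer base counts: A=1, T=5, G=4, C=6 → A+T=6, G+C=10
Perfect-match Tm = 2(6) + 4(10) = 12 + 40 = 52°C
Mismatches (positions where the bases are not complementary): 3 (at positions 6, 8, 11)
Effective Tm = 52 − 3×3 = 52 − 9 = 43°C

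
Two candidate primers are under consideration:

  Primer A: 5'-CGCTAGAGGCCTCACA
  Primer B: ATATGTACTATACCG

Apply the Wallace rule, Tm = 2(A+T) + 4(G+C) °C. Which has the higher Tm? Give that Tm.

Primer A, 52°C

Primer A: A+T=6, G+C=10 → Tm = 2(6)+4(10) = 52°C
Primer B: A+T=10, G+C=5 → Tm = 2(10)+4(5) = 40°C
52°C vs 40°C → primer A is higher.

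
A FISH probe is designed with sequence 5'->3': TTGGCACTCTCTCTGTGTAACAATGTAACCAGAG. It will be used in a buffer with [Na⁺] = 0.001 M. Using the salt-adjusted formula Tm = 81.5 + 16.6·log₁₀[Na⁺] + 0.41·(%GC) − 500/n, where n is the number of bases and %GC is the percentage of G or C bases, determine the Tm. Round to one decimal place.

35.1°C

Length n = 34. Scanning the sequence gives C=8, G=7, A=9, T=10.
G+C = 15, so %GC = 15/34 × 100 = 44.118%
Salt term: 16.6 × (-3) = -49.8
GC term: 0.41 × 44.118 = 18.088; length term: −500/34 = −14.706
Tm = 81.5 + (-49.8) + 18.088 − 14.706 = 35.082 → 35.1°C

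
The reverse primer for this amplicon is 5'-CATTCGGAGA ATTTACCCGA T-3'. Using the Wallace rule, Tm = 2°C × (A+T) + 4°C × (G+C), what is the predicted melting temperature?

Scanning the sequence gives A=6, C=5, T=6, G=4.
AT pairs contribute 12, GC pairs contribute 9.
Tm = 2(12) + 4(9) = 24 + 36 = 60°C

60°C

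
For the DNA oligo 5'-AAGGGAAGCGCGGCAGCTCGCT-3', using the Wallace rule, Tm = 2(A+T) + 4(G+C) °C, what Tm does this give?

Counting bases: A=5, G=9, C=6, T=2
So N_AT = 7 and N_GC = 15.
Tm = 2×7 + 4×15 = 74°C

74°C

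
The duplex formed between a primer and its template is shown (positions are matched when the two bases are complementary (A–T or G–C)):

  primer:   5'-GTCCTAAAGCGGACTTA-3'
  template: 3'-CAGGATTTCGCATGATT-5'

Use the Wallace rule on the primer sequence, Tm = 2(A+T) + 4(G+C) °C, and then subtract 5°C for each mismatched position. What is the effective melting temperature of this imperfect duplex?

40°C

Primer base counts: A=5, T=4, G=4, C=4 → A+T=9, G+C=8
Perfect-match Tm = 2(9) + 4(8) = 18 + 32 = 50°C
Mismatches (positions where the bases are not complementary): 2 (at positions 12, 16)
Effective Tm = 50 − 2×5 = 50 − 10 = 40°C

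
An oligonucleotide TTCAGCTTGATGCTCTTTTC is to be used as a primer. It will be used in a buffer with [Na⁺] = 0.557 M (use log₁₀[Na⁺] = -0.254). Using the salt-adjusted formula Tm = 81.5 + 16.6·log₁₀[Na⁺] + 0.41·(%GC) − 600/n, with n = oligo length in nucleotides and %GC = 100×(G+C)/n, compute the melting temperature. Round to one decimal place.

63.7°C

Length n = 20. Base counts: G=3, C=5, T=10, A=2
G+C = 8, so %GC = 8/20 × 100 = 40%
Salt term: 16.6 × (-0.254) = -4.216
GC term: 0.41 × 40 = 16.4; length term: −600/20 = −30
Tm = 81.5 + (-4.216) + 16.4 − 30 = 63.684 → 63.7°C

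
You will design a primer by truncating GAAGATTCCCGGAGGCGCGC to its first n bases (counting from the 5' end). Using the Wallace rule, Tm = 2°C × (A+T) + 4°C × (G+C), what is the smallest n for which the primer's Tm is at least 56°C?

First 16 bases: GAAGATTCCCGGAGGC → Tm = 52°C (< 56°C)
First 17 bases: GAAGATTCCCGGAGGCG → Tm = 56°C (≥ 56°C)
Each additional base adds 2°C (A/T) or 4°C (G/C), so Tm is non-decreasing in n; n = 17 is the first length to reach 56°C.

n = 17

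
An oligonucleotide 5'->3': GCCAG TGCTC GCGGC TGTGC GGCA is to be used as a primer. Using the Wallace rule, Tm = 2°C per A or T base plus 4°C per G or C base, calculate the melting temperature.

84°C

Counting bases: T=4, G=10, C=8, A=2
So N_AT = 6 and N_GC = 18.
Tm = 2(6) + 4(18) = 12 + 72 = 84°C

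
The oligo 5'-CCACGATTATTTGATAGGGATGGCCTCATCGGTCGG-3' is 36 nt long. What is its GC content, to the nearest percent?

53%

Base counts: G=11, C=8, A=7, T=10
G+C = 11 + 8 = 19 out of 36 bases
%GC = 19/36 × 100 = 52.78% ≈ 53%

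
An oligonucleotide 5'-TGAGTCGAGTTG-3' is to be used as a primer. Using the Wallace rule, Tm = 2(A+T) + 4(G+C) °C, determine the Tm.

Scanning the sequence gives C=1, A=2, G=5, T=4.
AT pairs contribute 6, GC pairs contribute 6.
Tm = 2(6) + 4(6) = 12 + 24 = 36°C

36°C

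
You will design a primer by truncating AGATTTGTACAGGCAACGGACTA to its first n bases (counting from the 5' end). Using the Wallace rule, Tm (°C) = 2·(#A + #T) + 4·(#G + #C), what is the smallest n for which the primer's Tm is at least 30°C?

n = 12

First 11 bases: AGATTTGTACA → Tm = 28°C (< 30°C)
First 12 bases: AGATTTGTACAG → Tm = 32°C (≥ 30°C)
Each additional base adds 2°C (A/T) or 4°C (G/C), so Tm is non-decreasing in n; n = 12 is the first length to reach 30°C.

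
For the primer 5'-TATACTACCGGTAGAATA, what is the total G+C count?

Counting bases: T=5, C=3, G=3, A=7
Total G or C: 3 + 3 = 6

6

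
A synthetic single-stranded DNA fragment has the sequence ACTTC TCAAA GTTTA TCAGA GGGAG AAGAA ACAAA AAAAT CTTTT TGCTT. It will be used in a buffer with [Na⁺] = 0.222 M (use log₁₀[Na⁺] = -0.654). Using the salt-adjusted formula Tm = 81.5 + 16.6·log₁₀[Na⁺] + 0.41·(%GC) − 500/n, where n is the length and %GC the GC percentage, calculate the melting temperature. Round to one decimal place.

72.9°C

Length n = 50. Scanning the sequence gives G=8, A=20, T=15, C=7.
G+C = 15, so %GC = 15/50 × 100 = 30%
Salt term: 16.6 × (-0.654) = -10.856
GC term: 0.41 × 30 = 12.3; length term: −500/50 = −10
Tm = 81.5 + (-10.856) + 12.3 − 10 = 72.944 → 72.9°C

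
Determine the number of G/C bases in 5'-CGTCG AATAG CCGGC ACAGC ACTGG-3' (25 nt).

Counting bases: T=3, A=6, C=8, G=8
G+C = 8 + 8 = 16

16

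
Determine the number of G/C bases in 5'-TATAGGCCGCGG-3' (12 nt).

8

Base counts: T=2, A=2, G=5, C=3
G+C = 5 + 3 = 8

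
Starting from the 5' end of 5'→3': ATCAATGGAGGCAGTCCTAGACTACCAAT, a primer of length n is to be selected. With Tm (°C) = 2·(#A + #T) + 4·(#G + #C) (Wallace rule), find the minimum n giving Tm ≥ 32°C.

First 10 bases: ATCAATGGAG → Tm = 28°C (< 32°C)
First 11 bases: ATCAATGGAGG → Tm = 32°C (≥ 32°C)
Each additional base adds 2°C (A/T) or 4°C (G/C), so Tm is non-decreasing in n; n = 11 is the first length to reach 32°C.

n = 11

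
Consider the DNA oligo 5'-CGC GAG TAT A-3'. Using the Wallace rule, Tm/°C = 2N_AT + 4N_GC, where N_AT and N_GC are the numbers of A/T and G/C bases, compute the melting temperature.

Base counts: G=3, T=2, A=3, C=2
AT pairs contribute 5, GC pairs contribute 5.
Tm = 2×5 + 4×5 = 30°C

30°C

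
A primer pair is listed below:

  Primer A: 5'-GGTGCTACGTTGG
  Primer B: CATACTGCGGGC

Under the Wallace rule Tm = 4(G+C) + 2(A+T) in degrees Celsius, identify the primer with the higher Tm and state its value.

Primer A: A+T=5, G+C=8 → Tm = 2(5)+4(8) = 42°C
Primer B: A+T=4, G+C=8 → Tm = 2(4)+4(8) = 40°C
42°C vs 40°C → primer A is higher.

Primer A, 42°C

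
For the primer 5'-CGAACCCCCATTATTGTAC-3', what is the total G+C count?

Base counts: T=5, G=2, C=7, A=5
Total G or C: 2 + 7 = 9

9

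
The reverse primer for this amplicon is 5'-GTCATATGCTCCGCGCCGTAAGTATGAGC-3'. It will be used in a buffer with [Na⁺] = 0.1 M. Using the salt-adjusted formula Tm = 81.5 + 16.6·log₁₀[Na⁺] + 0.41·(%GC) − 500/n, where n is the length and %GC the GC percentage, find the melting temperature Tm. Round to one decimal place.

70.3°C

Length n = 29. T=7, A=6, C=8, G=8
G+C = 16, so %GC = 16/29 × 100 = 55.172%
Salt term: 16.6 × (-1) = -16.6
GC term: 0.41 × 55.172 = 22.621; length term: −500/29 = −17.241
Tm = 81.5 + (-16.6) + 22.621 − 17.241 = 70.28 → 70.3°C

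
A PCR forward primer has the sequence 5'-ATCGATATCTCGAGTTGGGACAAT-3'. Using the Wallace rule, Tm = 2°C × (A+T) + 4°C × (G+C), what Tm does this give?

68°C

Counting bases: T=7, C=4, A=7, G=6
AT pairs contribute 14, GC pairs contribute 10.
Tm = 2(14) + 4(10) = 28 + 40 = 68°C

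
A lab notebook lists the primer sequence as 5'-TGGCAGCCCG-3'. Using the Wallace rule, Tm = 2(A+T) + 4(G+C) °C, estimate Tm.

Scanning the sequence gives G=4, C=4, T=1, A=1.
A+T = 2, G+C = 8
Tm = 4·8 + 2·2 = 32 + 4 = 36°C

36°C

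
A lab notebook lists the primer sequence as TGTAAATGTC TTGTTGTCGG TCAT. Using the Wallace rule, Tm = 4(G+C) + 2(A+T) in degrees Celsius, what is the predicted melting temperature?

Base counts: T=11, A=4, G=6, C=3
A+T = 15, G+C = 9
Tm = 2(15) + 4(9) = 30 + 36 = 66°C

66°C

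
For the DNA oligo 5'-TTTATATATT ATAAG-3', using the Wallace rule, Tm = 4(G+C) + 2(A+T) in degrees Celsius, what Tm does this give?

32°C

Base counts: A=6, C=0, G=1, T=8
AT pairs contribute 14, GC pairs contribute 1.
Tm = 4·1 + 2·14 = 4 + 28 = 32°C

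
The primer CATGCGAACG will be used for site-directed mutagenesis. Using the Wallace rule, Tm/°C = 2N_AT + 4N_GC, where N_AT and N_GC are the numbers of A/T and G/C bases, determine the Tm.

Counting bases: C=3, G=3, T=1, A=3
AT pairs contribute 4, GC pairs contribute 6.
Tm = 2(4) + 4(6) = 8 + 24 = 32°C

32°C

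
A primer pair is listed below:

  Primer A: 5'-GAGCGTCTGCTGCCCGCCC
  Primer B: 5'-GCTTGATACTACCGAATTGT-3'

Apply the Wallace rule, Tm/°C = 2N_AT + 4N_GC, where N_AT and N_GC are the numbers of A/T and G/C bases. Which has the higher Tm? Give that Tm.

Primer A: A+T=4, G+C=15 → Tm = 2(4)+4(15) = 68°C
Primer B: A+T=12, G+C=8 → Tm = 2(12)+4(8) = 56°C
68°C vs 56°C → primer A is higher.

Primer A, 68°C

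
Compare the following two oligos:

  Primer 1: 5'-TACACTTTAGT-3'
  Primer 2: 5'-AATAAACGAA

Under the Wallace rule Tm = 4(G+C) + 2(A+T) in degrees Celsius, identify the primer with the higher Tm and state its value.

Primer 1, 28°C

Primer 1: A+T=8, G+C=3 → Tm = 2(8)+4(3) = 28°C
Primer 2: A+T=8, G+C=2 → Tm = 2(8)+4(2) = 24°C
28°C vs 24°C → primer 1 is higher.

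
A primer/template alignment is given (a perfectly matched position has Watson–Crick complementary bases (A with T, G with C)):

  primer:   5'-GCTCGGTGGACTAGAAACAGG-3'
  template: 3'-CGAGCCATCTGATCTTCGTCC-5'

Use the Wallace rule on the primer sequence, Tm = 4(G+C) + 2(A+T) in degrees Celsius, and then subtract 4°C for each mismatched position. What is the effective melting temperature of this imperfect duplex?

58°C

Primer base counts: A=6, T=3, G=8, C=4 → A+T=9, G+C=12
Perfect-match Tm = 2(9) + 4(12) = 18 + 48 = 66°C
Mismatches (positions where the bases are not complementary): 2 (at positions 8, 17)
Effective Tm = 66 − 2×4 = 66 − 8 = 58°C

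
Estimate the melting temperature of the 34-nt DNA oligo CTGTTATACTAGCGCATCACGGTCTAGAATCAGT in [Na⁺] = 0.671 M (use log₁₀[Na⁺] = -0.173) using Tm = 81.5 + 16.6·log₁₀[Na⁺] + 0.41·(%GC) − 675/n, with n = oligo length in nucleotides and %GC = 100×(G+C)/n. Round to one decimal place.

Length n = 34. Scanning the sequence gives G=7, T=10, C=8, A=9.
G+C = 15, so %GC = 15/34 × 100 = 44.118%
Salt term: 16.6 × (-0.173) = -2.872
GC term: 0.41 × 44.118 = 18.088; length term: −675/34 = −19.853
Tm = 81.5 + (-2.872) + 18.088 − 19.853 = 76.863 → 76.9°C

76.9°C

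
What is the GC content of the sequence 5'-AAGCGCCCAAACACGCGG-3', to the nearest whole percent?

67%

Base counts: G=5, A=6, T=0, C=7
G+C = 5 + 7 = 12 out of 18 bases
%GC = 12/18 × 100 = 66.67% ≈ 67%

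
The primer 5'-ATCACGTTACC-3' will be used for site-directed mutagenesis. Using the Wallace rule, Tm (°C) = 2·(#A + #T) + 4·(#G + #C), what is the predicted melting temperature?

32°C

T=3, C=4, G=1, A=3
A+T = 6, G+C = 5
Tm = 2×6 + 4×5 = 32°C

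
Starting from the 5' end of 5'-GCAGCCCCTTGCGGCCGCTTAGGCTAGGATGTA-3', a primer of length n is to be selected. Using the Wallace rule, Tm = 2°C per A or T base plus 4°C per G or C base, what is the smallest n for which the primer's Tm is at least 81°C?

n = 24

First 23 bases: GCAGCCCCTTGCGGCCGCTTAGG → Tm = 80°C (< 81°C)
First 24 bases: GCAGCCCCTTGCGGCCGCTTAGGC → Tm = 84°C (≥ 81°C)
Each additional base adds 2°C (A/T) or 4°C (G/C), so Tm is non-decreasing in n; n = 24 is the first length to reach 81°C.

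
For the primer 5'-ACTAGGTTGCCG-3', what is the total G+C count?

Base counts: C=3, A=2, G=4, T=3
Total G or C: 4 + 3 = 7

7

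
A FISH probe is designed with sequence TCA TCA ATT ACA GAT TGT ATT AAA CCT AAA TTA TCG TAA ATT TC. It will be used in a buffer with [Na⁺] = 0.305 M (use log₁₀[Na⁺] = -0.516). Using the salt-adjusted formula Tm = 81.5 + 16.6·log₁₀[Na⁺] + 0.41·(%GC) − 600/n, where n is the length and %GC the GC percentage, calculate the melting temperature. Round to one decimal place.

Length n = 44. Scanning the sequence gives A=17, G=3, C=7, T=17.
G+C = 10, so %GC = 10/44 × 100 = 22.727%
Salt term: 16.6 × (-0.516) = -8.566
GC term: 0.41 × 22.727 = 9.318; length term: −600/44 = −13.636
Tm = 81.5 + (-8.566) + 9.318 − 13.636 = 68.616 → 68.6°C

68.6°C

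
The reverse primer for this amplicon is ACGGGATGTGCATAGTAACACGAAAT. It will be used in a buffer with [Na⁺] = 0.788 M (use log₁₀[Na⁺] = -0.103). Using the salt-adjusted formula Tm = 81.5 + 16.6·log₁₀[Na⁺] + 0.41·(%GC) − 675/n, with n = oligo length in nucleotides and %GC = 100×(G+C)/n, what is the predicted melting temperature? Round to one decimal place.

71.2°C

Length n = 26. A=10, T=5, C=4, G=7
G+C = 11, so %GC = 11/26 × 100 = 42.308%
Salt term: 16.6 × (-0.103) = -1.71
GC term: 0.41 × 42.308 = 17.346; length term: −675/26 = −25.962
Tm = 81.5 + (-1.71) + 17.346 − 25.962 = 71.174 → 71.2°C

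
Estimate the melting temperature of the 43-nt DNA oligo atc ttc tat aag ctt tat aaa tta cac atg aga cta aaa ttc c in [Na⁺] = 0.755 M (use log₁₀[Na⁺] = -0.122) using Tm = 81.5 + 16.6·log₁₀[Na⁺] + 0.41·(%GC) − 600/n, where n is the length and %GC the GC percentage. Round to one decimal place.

76.0°C

Length n = 43. Scanning the sequence gives A=17, G=3, T=15, C=8.
G+C = 11, so %GC = 11/43 × 100 = 25.581%
Salt term: 16.6 × (-0.122) = -2.025
GC term: 0.41 × 25.581 = 10.488; length term: −600/43 = −13.953
Tm = 81.5 + (-2.025) + 10.488 − 13.953 = 76.01 → 76.0°C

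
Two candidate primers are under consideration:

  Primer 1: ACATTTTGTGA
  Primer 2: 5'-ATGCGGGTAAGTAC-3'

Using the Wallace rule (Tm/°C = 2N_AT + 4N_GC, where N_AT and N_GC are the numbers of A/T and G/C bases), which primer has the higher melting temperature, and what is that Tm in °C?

Primer 2, 42°C

Primer 1: A+T=8, G+C=3 → Tm = 2(8)+4(3) = 28°C
Primer 2: A+T=7, G+C=7 → Tm = 2(7)+4(7) = 42°C
28°C vs 42°C → primer 2 is higher.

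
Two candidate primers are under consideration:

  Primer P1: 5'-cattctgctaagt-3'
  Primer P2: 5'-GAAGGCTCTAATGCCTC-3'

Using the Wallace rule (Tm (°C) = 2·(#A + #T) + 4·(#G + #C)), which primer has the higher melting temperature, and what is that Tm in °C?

Primer P2, 52°C

Primer P1: A+T=8, G+C=5 → Tm = 2(8)+4(5) = 36°C
Primer P2: A+T=8, G+C=9 → Tm = 2(8)+4(9) = 52°C
36°C vs 52°C → primer P2 is higher.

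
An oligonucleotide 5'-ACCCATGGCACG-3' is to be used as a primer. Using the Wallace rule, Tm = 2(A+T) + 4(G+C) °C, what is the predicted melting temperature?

Scanning the sequence gives G=3, C=5, A=3, T=1.
A+T = 4, G+C = 8
Tm = 2×4 + 4×8 = 40°C

40°C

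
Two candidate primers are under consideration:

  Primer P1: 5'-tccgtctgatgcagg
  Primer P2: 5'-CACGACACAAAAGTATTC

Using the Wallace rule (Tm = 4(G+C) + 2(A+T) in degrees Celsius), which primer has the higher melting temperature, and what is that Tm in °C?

Primer P1: A+T=6, G+C=9 → Tm = 2(6)+4(9) = 48°C
Primer P2: A+T=11, G+C=7 → Tm = 2(11)+4(7) = 50°C
48°C vs 50°C → primer P2 is higher.

Primer P2, 50°C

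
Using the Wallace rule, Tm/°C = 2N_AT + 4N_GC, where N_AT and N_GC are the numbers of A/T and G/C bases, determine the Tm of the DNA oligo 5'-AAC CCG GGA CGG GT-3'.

48°C

Counting bases: A=3, G=6, T=1, C=4
So N_AT = 4 and N_GC = 10.
Tm = 2(4) + 4(10) = 8 + 40 = 48°C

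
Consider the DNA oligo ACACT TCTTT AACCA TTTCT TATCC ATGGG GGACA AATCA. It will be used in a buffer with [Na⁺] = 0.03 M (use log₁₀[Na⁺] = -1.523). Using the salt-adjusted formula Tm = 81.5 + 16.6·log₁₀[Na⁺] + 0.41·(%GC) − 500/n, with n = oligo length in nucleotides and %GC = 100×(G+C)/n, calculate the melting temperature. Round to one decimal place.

59.1°C

Length n = 40. Base counts: T=13, C=10, G=5, A=12
G+C = 15, so %GC = 15/40 × 100 = 37.5%
Salt term: 16.6 × (-1.523) = -25.282
GC term: 0.41 × 37.5 = 15.375; length term: −500/40 = −12.5
Tm = 81.5 + (-25.282) + 15.375 − 12.5 = 59.093 → 59.1°C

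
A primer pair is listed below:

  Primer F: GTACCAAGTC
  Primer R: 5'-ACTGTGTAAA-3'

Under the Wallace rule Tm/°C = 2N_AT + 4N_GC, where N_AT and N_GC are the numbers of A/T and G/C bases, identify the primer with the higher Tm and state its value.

Primer F, 30°C

Primer F: A+T=5, G+C=5 → Tm = 2(5)+4(5) = 30°C
Primer R: A+T=7, G+C=3 → Tm = 2(7)+4(3) = 26°C
30°C vs 26°C → primer F is higher.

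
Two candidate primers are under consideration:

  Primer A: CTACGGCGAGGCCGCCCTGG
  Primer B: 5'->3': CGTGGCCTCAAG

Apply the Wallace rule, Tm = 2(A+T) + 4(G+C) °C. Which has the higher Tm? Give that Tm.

Primer A, 72°C

Primer A: A+T=4, G+C=16 → Tm = 2(4)+4(16) = 72°C
Primer B: A+T=4, G+C=8 → Tm = 2(4)+4(8) = 40°C
72°C vs 40°C → primer A is higher.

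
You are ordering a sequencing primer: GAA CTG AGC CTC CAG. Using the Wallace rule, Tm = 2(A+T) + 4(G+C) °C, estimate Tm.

Counting bases: G=4, A=4, T=2, C=5
A+T = 6, G+C = 9
Tm = 2×6 + 4×9 = 48°C

48°C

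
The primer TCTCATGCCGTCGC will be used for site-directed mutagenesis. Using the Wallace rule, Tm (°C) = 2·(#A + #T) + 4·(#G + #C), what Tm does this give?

Scanning the sequence gives G=3, T=4, C=6, A=1.
A+T = 5, G+C = 9
Tm = 2×5 + 4×9 = 46°C

46°C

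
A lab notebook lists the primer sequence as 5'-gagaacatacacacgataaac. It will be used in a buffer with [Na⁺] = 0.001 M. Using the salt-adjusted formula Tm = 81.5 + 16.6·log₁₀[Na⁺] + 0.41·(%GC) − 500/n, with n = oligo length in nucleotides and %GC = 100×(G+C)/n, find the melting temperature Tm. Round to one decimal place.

23.5°C

Length n = 21. Base counts: T=2, C=5, G=3, A=11
G+C = 8, so %GC = 8/21 × 100 = 38.095%
Salt term: 16.6 × (-3) = -49.8
GC term: 0.41 × 38.095 = 15.619; length term: −500/21 = −23.81
Tm = 81.5 + (-49.8) + 15.619 − 23.81 = 23.509 → 23.5°C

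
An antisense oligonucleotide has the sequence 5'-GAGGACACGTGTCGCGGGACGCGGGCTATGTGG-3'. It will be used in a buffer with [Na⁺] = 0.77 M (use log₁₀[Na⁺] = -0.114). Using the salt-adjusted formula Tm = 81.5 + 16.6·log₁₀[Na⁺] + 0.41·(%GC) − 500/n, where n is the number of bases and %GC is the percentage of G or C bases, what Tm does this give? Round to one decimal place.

Length n = 33. Counting bases: G=16, T=5, C=7, A=5
G+C = 23, so %GC = 23/33 × 100 = 69.697%
Salt term: 16.6 × (-0.114) = -1.892
GC term: 0.41 × 69.697 = 28.576; length term: −500/33 = −15.152
Tm = 81.5 + (-1.892) + 28.576 − 15.152 = 93.032 → 93.0°C

93.0°C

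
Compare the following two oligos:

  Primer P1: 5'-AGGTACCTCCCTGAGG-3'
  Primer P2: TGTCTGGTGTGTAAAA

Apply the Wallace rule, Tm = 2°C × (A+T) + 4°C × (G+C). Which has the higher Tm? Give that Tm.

Primer P1: A+T=6, G+C=10 → Tm = 2(6)+4(10) = 52°C
Primer P2: A+T=10, G+C=6 → Tm = 2(10)+4(6) = 44°C
52°C vs 44°C → primer P1 is higher.

Primer P1, 52°C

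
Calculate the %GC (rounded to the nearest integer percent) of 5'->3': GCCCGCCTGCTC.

83%

A=0, T=2, G=3, C=7
G+C = 3 + 7 = 10 out of 12 bases
%GC = 10/12 × 100 = 83.33% ≈ 83%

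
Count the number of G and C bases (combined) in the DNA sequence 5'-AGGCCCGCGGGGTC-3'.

Scanning the sequence gives T=1, A=1, G=7, C=5.
Total G or C: 7 + 5 = 12

12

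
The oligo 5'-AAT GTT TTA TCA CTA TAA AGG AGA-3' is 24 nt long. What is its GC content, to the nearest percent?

25%

Counting bases: T=8, G=4, C=2, A=10
G+C = 4 + 2 = 6 out of 24 bases
%GC = 6/24 × 100 = 25% ≈ 25%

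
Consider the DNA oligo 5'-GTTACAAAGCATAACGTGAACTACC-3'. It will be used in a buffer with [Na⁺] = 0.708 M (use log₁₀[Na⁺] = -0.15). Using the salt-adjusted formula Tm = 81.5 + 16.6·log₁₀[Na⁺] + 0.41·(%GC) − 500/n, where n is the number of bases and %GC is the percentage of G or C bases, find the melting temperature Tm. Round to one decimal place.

Length n = 25. Scanning the sequence gives C=6, T=5, G=4, A=10.
G+C = 10, so %GC = 10/25 × 100 = 40%
Salt term: 16.6 × (-0.15) = -2.49
GC term: 0.41 × 40 = 16.4; length term: −500/25 = −20
Tm = 81.5 + (-2.49) + 16.4 − 20 = 75.41 → 75.4°C

75.4°C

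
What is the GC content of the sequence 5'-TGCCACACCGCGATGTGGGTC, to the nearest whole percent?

G=7, C=7, A=3, T=4
G+C = 7 + 7 = 14 out of 21 bases
%GC = 14/21 × 100 = 66.67% ≈ 67%

67%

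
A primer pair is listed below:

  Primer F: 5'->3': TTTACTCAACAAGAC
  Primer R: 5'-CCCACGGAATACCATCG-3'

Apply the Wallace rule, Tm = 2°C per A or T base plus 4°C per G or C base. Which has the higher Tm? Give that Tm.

Primer F: A+T=10, G+C=5 → Tm = 2(10)+4(5) = 40°C
Primer R: A+T=7, G+C=10 → Tm = 2(7)+4(10) = 54°C
40°C vs 54°C → primer R is higher.

Primer R, 54°C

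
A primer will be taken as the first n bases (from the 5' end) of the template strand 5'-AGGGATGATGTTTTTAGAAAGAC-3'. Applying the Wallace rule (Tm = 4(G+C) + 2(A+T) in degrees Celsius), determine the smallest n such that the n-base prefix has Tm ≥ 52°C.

First 19 bases: AGGGATGATGTTTTTAGAA → Tm = 50°C (< 52°C)
First 20 bases: AGGGATGATGTTTTTAGAAA → Tm = 52°C (≥ 52°C)
Each additional base adds 2°C (A/T) or 4°C (G/C), so Tm is non-decreasing in n; n = 20 is the first length to reach 52°C.

n = 20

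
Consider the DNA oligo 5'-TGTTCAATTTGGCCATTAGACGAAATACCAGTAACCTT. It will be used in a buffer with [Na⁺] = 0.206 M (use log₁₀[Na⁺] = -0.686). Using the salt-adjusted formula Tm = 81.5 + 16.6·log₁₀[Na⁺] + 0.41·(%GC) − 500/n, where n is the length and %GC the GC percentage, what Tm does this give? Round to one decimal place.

72.1°C

Length n = 38. Counting bases: A=12, G=6, T=12, C=8
G+C = 14, so %GC = 14/38 × 100 = 36.842%
Salt term: 16.6 × (-0.686) = -11.388
GC term: 0.41 × 36.842 = 15.105; length term: −500/38 = −13.158
Tm = 81.5 + (-11.388) + 15.105 − 13.158 = 72.059 → 72.1°C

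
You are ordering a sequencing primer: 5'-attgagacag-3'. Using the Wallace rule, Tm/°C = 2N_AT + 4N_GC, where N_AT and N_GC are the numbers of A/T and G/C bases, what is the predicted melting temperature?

28°C

Base counts: C=1, G=3, T=2, A=4
A+T = 6, G+C = 4
Tm = 2×6 + 4×4 = 28°C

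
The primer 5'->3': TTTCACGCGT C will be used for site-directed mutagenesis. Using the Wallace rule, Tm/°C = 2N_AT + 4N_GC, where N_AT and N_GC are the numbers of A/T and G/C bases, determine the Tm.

Counting bases: T=4, A=1, G=2, C=4
A+T = 5, G+C = 6
Tm = 4·6 + 2·5 = 24 + 10 = 34°C

34°C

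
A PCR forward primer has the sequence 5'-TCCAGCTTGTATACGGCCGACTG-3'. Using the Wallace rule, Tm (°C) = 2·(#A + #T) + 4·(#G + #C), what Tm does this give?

72°C

Scanning the sequence gives T=6, C=7, G=6, A=4.
A+T = 10, G+C = 13
Tm = 2(10) + 4(13) = 20 + 52 = 72°C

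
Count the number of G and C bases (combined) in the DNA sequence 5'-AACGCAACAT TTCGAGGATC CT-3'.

10

Counting bases: T=5, G=4, C=6, A=7
Total G or C: 4 + 6 = 10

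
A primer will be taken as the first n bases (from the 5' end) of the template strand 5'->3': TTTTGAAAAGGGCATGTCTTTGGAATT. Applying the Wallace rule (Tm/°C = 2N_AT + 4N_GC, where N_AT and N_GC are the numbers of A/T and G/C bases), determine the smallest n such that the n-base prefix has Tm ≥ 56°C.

First 20 bases: TTTTGAAAAGGGCATGTCTT → Tm = 54°C (< 56°C)
First 21 bases: TTTTGAAAAGGGCATGTCTTT → Tm = 56°C (≥ 56°C)
Each additional base adds 2°C (A/T) or 4°C (G/C), so Tm is non-decreasing in n; n = 21 is the first length to reach 56°C.

n = 21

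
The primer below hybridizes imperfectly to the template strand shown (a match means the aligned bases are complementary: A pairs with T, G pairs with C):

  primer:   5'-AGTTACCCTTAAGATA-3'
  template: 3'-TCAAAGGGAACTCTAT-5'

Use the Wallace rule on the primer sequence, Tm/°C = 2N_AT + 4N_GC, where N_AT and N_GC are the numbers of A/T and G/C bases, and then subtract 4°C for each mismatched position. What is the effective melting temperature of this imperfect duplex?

34°C

Primer base counts: A=6, T=5, G=2, C=3 → A+T=11, G+C=5
Perfect-match Tm = 2(11) + 4(5) = 22 + 20 = 42°C
Mismatches (positions where the bases are not complementary): 2 (at positions 5, 11)
Effective Tm = 42 − 2×4 = 42 − 8 = 34°C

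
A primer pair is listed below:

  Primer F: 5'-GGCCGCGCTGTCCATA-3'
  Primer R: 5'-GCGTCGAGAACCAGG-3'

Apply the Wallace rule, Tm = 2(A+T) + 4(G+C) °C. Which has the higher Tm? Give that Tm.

Primer F, 54°C

Primer F: A+T=5, G+C=11 → Tm = 2(5)+4(11) = 54°C
Primer R: A+T=5, G+C=10 → Tm = 2(5)+4(10) = 50°C
54°C vs 50°C → primer F is higher.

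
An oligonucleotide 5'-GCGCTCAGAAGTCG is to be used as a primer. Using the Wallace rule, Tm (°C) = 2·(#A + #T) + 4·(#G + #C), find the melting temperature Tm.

Scanning the sequence gives C=4, G=5, A=3, T=2.
A+T = 5, G+C = 9
Tm = 2×5 + 4×9 = 46°C

46°C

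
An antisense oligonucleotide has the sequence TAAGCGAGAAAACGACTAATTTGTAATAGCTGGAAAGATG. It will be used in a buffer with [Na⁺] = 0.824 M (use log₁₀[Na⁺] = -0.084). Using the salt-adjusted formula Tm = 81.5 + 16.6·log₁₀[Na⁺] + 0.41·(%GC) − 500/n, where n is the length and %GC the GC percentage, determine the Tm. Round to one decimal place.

82.0°C

Length n = 40. Scanning the sequence gives C=4, T=9, G=10, A=17.
G+C = 14, so %GC = 14/40 × 100 = 35%
Salt term: 16.6 × (-0.084) = -1.394
GC term: 0.41 × 35 = 14.35; length term: −500/40 = −12.5
Tm = 81.5 + (-1.394) + 14.35 − 12.5 = 81.956 → 82.0°C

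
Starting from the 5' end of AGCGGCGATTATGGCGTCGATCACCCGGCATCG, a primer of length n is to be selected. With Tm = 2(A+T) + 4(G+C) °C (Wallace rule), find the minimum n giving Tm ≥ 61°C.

n = 19

First 18 bases: AGCGGCGATTATGGCGTC → Tm = 58°C (< 61°C)
First 19 bases: AGCGGCGATTATGGCGTCG → Tm = 62°C (≥ 61°C)
Since every base adds ≥2°C, Tm only increases with n, so the threshold is first crossed at n = 19.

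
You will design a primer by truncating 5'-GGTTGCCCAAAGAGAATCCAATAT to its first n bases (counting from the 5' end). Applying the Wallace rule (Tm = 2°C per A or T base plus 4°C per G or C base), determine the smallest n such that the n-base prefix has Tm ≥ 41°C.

n = 14

First 13 bases: GGTTGCCCAAAGA → Tm = 40°C (< 41°C)
First 14 bases: GGTTGCCCAAAGAG → Tm = 44°C (≥ 41°C)
Since every base adds ≥2°C, Tm only increases with n, so the threshold is first crossed at n = 14.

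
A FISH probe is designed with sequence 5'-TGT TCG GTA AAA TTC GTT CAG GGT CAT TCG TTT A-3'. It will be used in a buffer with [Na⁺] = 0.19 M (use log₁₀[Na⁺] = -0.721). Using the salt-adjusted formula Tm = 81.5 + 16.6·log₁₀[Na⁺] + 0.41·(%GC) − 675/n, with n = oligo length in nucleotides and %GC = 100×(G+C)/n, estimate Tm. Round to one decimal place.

Length n = 34. Scanning the sequence gives T=14, A=7, C=5, G=8.
G+C = 13, so %GC = 13/34 × 100 = 38.235%
Salt term: 16.6 × (-0.721) = -11.969
GC term: 0.41 × 38.235 = 15.676; length term: −675/34 = −19.853
Tm = 81.5 + (-11.969) + 15.676 − 19.853 = 65.354 → 65.4°C

65.4°C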